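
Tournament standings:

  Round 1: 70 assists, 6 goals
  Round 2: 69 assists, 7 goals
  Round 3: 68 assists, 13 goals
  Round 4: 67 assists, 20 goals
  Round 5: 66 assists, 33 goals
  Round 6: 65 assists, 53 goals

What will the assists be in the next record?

64

Assists goes 70, 69, 68, 67, 66, 65 → 64 (−1 each step).
Goals — each term is the sum of the two before it: 6, 7, 13, 20, 33, 53 → 86.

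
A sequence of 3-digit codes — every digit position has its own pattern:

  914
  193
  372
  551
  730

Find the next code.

919

First digit: 9, 1, 3, 5, 7 → 9 (+2 each step, mod 10).
Second digit goes 1, 9, 7, 5, 3 → 1 (−2 each step, mod 10).
Third digit: 4, 3, 2, 1, 0 → 9 (−1 each step, mod 10).
So the next code is 919.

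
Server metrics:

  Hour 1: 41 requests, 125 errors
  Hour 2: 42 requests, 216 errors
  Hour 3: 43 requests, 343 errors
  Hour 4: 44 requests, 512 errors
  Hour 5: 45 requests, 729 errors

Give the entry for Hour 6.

46 requests, 1000 errors

Requests — +1 each step: 41, 42, 43, 44, 45 → 46.
Errors — perfect cubes: 5³, 6³, 7³, …: 125, 216, 343, 512, 729 → 1000.
So the next line is 46 requests, 1000 errors.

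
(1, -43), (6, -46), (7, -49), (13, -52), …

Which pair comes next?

(20, -55)

First entry: 1, 6, 7, 13 → 20 (each term is the sum of the two before it).
For the second entry, −3 each step: -43, -46, -49, -52 → -55.
Putting it together: (20, -55).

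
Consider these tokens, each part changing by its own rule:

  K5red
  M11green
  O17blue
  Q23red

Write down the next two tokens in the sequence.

S29green, U35blue

Letter — letters move forward 2 places in the alphabet: K, M, O, Q → S → U.
Second component: +6 each step; 5, 11, 17, 23 → 29 → 35.
Colour: repeats red → green → blue, so red, green, blue, red → green → blue.
Putting the parts together: S29green and then U35blue.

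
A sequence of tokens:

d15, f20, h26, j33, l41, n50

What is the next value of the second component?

60

Second component: differences are 5, 6, 7, … (increasing by 1 each time); 15, 20, 26, 33, 41, 50 → 60.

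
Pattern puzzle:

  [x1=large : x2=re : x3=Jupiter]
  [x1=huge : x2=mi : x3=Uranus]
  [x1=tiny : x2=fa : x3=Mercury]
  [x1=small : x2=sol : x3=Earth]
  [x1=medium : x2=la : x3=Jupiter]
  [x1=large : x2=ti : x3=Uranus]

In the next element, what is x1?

X1 — repeats large → huge → tiny → small → medium: large, huge, tiny, small, medium, large → huge.

huge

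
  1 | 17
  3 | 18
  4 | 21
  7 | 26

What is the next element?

11 | 33

First component: each term is the sum of the two before it, so 1, 3, 4, 7 → 11.
Second component: differences are 1, 3, 5, … (increasing by 2 each time); 17, 18, 21, 26 → 33.
So the next element is 11 | 33.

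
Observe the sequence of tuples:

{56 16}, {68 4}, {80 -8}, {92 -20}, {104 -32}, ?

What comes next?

{116 -44}

For the first component, +12 each step: 56, 68, 80, 92, 104 → 116.
Second component: 16, 4, -8, -20, -32 → -44 (together with the first component always sums to 72).
Combining the parts gives {116 -44}.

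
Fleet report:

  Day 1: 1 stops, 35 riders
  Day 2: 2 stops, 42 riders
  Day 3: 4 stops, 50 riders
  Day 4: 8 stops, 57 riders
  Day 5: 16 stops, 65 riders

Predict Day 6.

For the stops, ×2 each step: 1, 2, 4, 8, 16 → 32.
Riders — alternating steps +7, +8, +7, +8, …: 35, 42, 50, 57, 65 → 72.
Combining the parts gives 32 stops, 72 riders.

32 stops, 72 riders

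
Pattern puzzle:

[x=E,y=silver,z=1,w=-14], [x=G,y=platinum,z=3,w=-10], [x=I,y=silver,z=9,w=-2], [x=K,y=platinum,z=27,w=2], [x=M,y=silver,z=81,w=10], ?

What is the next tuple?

X goes E, G, I, K, M → O (letters move forward 2 places in the alphabet).
Y — alternates silver ↔ platinum: silver, platinum, silver, platinum, silver → platinum.
Z: ×3 each step; 1, 3, 9, 27, 81 → 243.
W — alternating steps +4, +8, +4, +8, …: -14, -10, -2, 2, 10 → 14.
Putting it together: [x=O,y=platinum,z=243,w=14].

[x=O,y=platinum,z=243,w=14]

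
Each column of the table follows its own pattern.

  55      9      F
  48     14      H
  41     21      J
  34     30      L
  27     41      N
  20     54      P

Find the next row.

First component — −7 each step: 55, 48, 41, 34, 27, 20 → 13.
Second component: 9, 14, 21, 30, 41, 54 → 69 (differences are 5, 7, 9, … (increasing by 2 each time)).
Letter: F, H, J, L, N, P → R (letters move forward 2 places in the alphabet).
Putting it together: 13  69  R.

13  69  R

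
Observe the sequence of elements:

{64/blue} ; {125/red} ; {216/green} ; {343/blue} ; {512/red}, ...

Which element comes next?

{729/green}

First coordinate: 64, 125, 216, 343, 512 → 729 (perfect cubes: 4³, 5³, 6³, …).
For the colour, repeats blue → red → green: blue, red, green, blue, red → green.
So the next element is {729/green}.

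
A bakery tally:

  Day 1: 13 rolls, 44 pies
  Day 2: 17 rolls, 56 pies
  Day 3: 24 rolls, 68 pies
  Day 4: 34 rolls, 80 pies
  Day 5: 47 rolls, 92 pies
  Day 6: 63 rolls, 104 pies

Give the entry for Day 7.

Rolls — differences are 4, 7, 10, … (increasing by 3 each time): 13, 17, 24, 34, 47, 63 → 82.
Pies — +12 each step: 44, 56, 68, 80, 92, 104 → 116.
So the next record is 82 rolls, 116 pies.

82 rolls, 116 pies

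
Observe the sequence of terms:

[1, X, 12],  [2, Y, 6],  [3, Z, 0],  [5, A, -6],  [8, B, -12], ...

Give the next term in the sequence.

First coordinate goes 1, 2, 3, 5, 8 → 13 (each term is the sum of the two before it).
For the letter, letters move forward 1 place in the alphabet, wrapping Z→A: X, Y, Z, A, B → C.
Third coordinate: 12, 6, 0, -6, -12 → -18 (−6 each step).
Putting it together: [13, C, -18].

[13, C, -18]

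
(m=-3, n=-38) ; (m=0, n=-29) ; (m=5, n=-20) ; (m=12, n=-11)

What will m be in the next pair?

M — differences are 3, 5, 7, … (increasing by 2 each time): -3, 0, 5, 12 → 21.
N goes -38, -29, -20, -11 → -2 (+9 each step).

21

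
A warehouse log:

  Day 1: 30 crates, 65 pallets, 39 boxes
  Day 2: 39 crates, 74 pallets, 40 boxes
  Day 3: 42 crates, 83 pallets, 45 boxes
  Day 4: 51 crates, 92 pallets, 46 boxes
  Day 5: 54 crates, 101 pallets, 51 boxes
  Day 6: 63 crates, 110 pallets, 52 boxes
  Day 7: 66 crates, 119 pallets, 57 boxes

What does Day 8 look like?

75 crates, 128 pallets, 58 boxes

Crates goes 30, 39, 42, 51, 54, 63, 66 → 75 (alternating steps +9, +3, +9, +3, …).
Pallets: +9 each step; 65, 74, 83, 92, 101, 110, 119 → 128.
Boxes: alternating steps +1, +5, +1, +5, …; 39, 40, 45, 46, 51, 52, 57 → 58.
Putting it together: 75 crates, 128 pallets, 58 boxes.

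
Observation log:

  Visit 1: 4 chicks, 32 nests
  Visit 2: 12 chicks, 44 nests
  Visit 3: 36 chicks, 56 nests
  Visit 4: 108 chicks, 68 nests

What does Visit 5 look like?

324 chicks, 80 nests

Chicks: 4, 12, 36, 108 → 324 (×3 each step).
Nests: +12 each step, so 32, 44, 56, 68 → 80.
Combining the parts gives 324 chicks, 80 nests.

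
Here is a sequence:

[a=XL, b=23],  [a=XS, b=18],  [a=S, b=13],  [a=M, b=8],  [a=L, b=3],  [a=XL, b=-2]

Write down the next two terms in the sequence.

[a=XS, b=-7], [a=S, b=-12]

A: XL, XS, S, M, L, XL → XS → S (repeats XL → XS → S → M → L).
For the b, −5 each step: 23, 18, 13, 8, 3, -2 → -7 → -12.
So the next two terms are [a=XS, b=-7] and [a=S, b=-12].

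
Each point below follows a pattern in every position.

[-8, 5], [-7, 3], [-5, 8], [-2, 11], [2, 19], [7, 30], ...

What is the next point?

[13, 49]

For the first coordinate, differences are 1, 2, 3, … (increasing by 1 each time): -8, -7, -5, -2, 2, 7 → 13.
Second coordinate goes 5, 3, 8, 11, 19, 30 → 49 (each term is the sum of the two before it).
Combining the parts gives [13, 49].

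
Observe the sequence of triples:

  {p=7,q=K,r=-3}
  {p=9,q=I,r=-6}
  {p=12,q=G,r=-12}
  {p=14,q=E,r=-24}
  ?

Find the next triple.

For the p, alternating steps +2, +3, +2, +3, …: 7, 9, 12, 14 → 17.
For the q, letters move back 2 places in the alphabet: K, I, G, E → C.
R: ×2 each step, so -3, -6, -12, -24 → -48.
Combining the parts gives {p=17,q=C,r=-48}.

{p=17,q=C,r=-48}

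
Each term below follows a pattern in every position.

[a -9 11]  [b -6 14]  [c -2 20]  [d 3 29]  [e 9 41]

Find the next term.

[f 16 56]

Letter: a, b, c, d, e → f (letters move forward 1 place in the alphabet).
Second entry: differences are 3, 4, 5, … (increasing by 1 each time), so -9, -6, -2, 3, 9 → 16.
Third entry: 11, 14, 20, 29, 41 → 56 (differences are 3, 6, 9, … (increasing by 3 each time)).
Putting it together: [f 16 56].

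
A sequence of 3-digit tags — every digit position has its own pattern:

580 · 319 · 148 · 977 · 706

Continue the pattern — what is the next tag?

First digit — −2 each step, mod 10: 5, 3, 1, 9, 7 → 5.
Second digit: +3 each step, mod 10; 8, 1, 4, 7, 0 → 3.
For the third digit, −1 each step, mod 10: 0, 9, 8, 7, 6 → 5.
Putting it together: 535.

535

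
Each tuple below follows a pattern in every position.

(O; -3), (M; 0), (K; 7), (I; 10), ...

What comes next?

Letter: O, M, K, I → G (letters move back 2 places in the alphabet).
Second entry — alternating steps +3, +7, +3, +7, …: -3, 0, 7, 10 → 17.
Combining the parts gives (G; 17).

(G; 17)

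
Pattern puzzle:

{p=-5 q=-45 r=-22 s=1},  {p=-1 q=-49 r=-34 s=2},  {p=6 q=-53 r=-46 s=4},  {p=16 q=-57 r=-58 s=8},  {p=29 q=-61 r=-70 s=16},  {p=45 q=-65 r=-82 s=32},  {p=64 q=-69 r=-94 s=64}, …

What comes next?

P goes -5, -1, 6, 16, 29, 45, 64 → 86 (differences are 4, 7, 10, … (increasing by 3 each time)).
Q — −4 each step: -45, -49, -53, -57, -61, -65, -69 → -73.
R: −12 each step; -22, -34, -46, -58, -70, -82, -94 → -106.
S: ×2 each step, so 1, 2, 4, 8, 16, 32, 64 → 128.
Combining the parts gives {p=86 q=-73 r=-106 s=128}.

{p=86 q=-73 r=-106 s=128}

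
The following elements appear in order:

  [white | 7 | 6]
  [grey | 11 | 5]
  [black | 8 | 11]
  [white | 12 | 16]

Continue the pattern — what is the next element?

For the shade, repeats white → grey → black: white, grey, black, white → grey.
For the second slot, alternating steps +4, −3, +4, −3, …: 7, 11, 8, 12 → 9.
Third slot: each term is the sum of the two before it; 6, 5, 11, 16 → 27.
Putting it together: [grey | 9 | 27].

[grey | 9 | 27]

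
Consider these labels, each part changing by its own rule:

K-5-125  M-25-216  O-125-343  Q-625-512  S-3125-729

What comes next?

Letter — letters move forward 2 places in the alphabet: K, M, O, Q, S → U.
For the second component, ×5 each step: 5, 25, 125, 625, 3125 → 15625.
Third component: 125, 216, 343, 512, 729 → 1000 (perfect cubes: 5³, 6³, 7³, …).
So the next label is U-15625-1000.

U-15625-1000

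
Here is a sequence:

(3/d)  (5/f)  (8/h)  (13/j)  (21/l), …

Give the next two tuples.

(34/n), (55/p)

First slot: each term is the sum of the two before it, so 3, 5, 8, 13, 21 → 34 → 55.
For the letter, letters move forward 2 places in the alphabet: d, f, h, j, l → n → p.
Putting the parts together: (34/n) and then (55/p).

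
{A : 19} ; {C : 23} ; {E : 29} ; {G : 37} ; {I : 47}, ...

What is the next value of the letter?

K

For the letter, letters move forward 2 places in the alphabet: A, C, E, G, I → K.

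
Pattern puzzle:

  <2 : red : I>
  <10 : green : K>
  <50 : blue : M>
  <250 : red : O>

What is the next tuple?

<1250 : green : Q>

First entry goes 2, 10, 50, 250 → 1250 (×5 each step).
Colour — repeats red → green → blue: red, green, blue, red → green.
Letter goes I, K, M, O → Q (letters move forward 2 places in the alphabet).
Combining the parts gives <1250 : green : Q>.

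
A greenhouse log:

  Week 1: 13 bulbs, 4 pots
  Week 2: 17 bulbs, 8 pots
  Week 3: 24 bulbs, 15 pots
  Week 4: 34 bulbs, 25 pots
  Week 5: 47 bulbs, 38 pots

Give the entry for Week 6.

63 bulbs, 54 pots

Bulbs: differences are 4, 7, 10, … (increasing by 3 each time); 13, 17, 24, 34, 47 → 63.
Pots: 4, 8, 15, 25, 38 → 54 (always 9 less than the bulbs).
Combining the parts gives 63 bulbs, 54 pots.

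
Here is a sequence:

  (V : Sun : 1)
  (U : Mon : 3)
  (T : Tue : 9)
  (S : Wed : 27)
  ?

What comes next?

Letter: letters move back 1 place in the alphabet; V, U, T, S → R.
Day: runs through the weekdays Mon→Sun; Sun, Mon, Tue, Wed → Thu.
Third coordinate: ×3 each step, so 1, 3, 9, 27 → 81.
Combining the parts gives (R : Thu : 81).

(R : Thu : 81)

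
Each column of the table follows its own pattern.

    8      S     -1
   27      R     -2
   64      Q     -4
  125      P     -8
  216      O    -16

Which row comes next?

For the first component, perfect cubes: 2³, 3³, 4³, …: 8, 27, 64, 125, 216 → 343.
For the letter, letters move back 1 place in the alphabet: S, R, Q, P, O → N.
Third component: ×2 each step; -1, -2, -4, -8, -16 → -32.
Putting it together: 343  N  -32.

343  N  -32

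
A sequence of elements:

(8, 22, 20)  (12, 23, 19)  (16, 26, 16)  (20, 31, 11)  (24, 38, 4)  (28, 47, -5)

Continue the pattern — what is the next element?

For the first value, +4 each step: 8, 12, 16, 20, 24, 28 → 32.
Second value: 22, 23, 26, 31, 38, 47 → 58 (differences are 1, 3, 5, … (increasing by 2 each time)).
Third value goes 20, 19, 16, 11, 4, -5 → -16 (together with the second value always sums to 42).
So the next element is (32, 58, -16).

(32, 58, -16)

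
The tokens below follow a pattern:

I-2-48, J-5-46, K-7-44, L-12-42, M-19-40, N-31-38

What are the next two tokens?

O-50-36, P-81-34

Letter: letters move forward 1 place in the alphabet; I, J, K, L, M, N → O → P.
Second component: each term is the sum of the two before it, so 2, 5, 7, 12, 19, 31 → 50 → 81.
Third component: −2 each step, so 48, 46, 44, 42, 40, 38 → 36 → 34.
So the next two tokens are O-50-36 and P-81-34.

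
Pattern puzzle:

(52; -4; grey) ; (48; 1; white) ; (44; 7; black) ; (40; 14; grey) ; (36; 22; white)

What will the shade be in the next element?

black

Shade: repeats grey → white → black, so grey, white, black, grey, white → black.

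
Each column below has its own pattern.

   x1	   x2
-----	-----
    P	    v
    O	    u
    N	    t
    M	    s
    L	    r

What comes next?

Column x1: P, O, N, M, L → K (letters move back 1 place in the alphabet).
Column x2: letters move back 1 place in the alphabet, so v, u, t, s, r → q.
Putting it together: K  q.

K  q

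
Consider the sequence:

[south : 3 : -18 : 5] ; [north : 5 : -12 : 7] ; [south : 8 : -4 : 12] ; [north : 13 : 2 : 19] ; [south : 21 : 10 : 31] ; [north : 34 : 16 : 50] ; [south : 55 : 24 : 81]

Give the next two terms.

For the direction, alternates south ↔ north: south, north, south, north, south, north, south → north → south.
Second entry goes 3, 5, 8, 13, 21, 34, 55 → 89 → 144 (each term is the sum of the two before it).
For the third entry, alternating steps +6, +8, +6, +8, …: -18, -12, -4, 2, 10, 16, 24 → 30 → 38.
Fourth entry: each term is the sum of the two before it; 5, 7, 12, 19, 31, 50, 81 → 131 → 212.
So the next two terms are [north : 89 : 30 : 131] and [south : 144 : 38 : 212].

[north : 89 : 30 : 131], [south : 144 : 38 : 212]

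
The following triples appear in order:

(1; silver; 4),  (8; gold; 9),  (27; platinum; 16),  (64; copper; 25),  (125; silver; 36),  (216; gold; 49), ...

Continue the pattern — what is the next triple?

First coordinate goes 1, 8, 27, 64, 125, 216 → 343 (perfect cubes: 1³, 2³, 3³, …).
Metal: repeats silver → gold → platinum → copper, so silver, gold, platinum, copper, silver, gold → platinum.
Third coordinate: perfect squares: 2², 3², 4², …; 4, 9, 16, 25, 36, 49 → 64.
So the next triple is (343; platinum; 64).

(343; platinum; 64)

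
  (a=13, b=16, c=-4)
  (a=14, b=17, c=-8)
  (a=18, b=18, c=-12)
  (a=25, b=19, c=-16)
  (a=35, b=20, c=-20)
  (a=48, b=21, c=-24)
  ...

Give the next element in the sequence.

(a=64, b=22, c=-28)

A: differences are 1, 4, 7, … (increasing by 3 each time); 13, 14, 18, 25, 35, 48 → 64.
B: +1 each step; 16, 17, 18, 19, 20, 21 → 22.
C: −4 each step; -4, -8, -12, -16, -20, -24 → -28.
Combining the parts gives (a=64, b=22, c=-28).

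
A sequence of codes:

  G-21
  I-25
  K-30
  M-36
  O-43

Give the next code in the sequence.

Q-51

Letter — letters move forward 2 places in the alphabet: G, I, K, M, O → Q.
Second component — differences are 4, 5, 6, … (increasing by 1 each time): 21, 25, 30, 36, 43 → 51.
Putting it together: Q-51.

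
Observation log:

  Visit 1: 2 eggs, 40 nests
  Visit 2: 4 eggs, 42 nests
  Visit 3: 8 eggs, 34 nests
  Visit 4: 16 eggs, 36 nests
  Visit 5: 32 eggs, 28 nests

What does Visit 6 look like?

64 eggs, 30 nests

Eggs: 2, 4, 8, 16, 32 → 64 (×2 each step).
For the nests, alternating steps +2, −8, +2, −8, …: 40, 42, 34, 36, 28 → 30.
Combining the parts gives 64 eggs, 30 nests.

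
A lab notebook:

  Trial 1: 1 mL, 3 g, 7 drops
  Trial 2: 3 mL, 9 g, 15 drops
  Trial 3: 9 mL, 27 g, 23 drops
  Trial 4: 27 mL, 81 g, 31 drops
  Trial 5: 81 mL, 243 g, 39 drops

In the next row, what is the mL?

243

ML goes 1, 3, 9, 27, 81 → 243 (×3 each step).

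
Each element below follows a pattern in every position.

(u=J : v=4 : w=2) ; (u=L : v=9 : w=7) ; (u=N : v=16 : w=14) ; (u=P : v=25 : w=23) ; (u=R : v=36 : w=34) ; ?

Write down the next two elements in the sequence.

(u=T : v=49 : w=47), (u=V : v=64 : w=62)

U — letters move forward 2 places in the alphabet: J, L, N, P, R → T → V.
For the v, perfect squares: 2², 3², 4², …: 4, 9, 16, 25, 36 → 49 → 64.
W goes 2, 7, 14, 23, 34 → 47 → 62 (always 2 less than the v).
Putting the parts together: (u=T : v=49 : w=47) and then (u=V : v=64 : w=62).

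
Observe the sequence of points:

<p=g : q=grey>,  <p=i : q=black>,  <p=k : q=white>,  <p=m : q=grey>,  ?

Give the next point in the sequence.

<p=o : q=black>

P: g, i, k, m → o (letters move forward 2 places in the alphabet).
Q: repeats grey → black → white; grey, black, white, grey → black.
So the next point is <p=o : q=black>.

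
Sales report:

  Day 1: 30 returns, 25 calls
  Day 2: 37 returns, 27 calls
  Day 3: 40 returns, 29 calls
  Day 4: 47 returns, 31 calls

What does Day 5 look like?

50 returns, 33 calls

Returns: 30, 37, 40, 47 → 50 (alternating steps +7, +3, +7, +3, …).
For the calls, +2 each step: 25, 27, 29, 31 → 33.
Putting it together: 50 returns, 33 calls.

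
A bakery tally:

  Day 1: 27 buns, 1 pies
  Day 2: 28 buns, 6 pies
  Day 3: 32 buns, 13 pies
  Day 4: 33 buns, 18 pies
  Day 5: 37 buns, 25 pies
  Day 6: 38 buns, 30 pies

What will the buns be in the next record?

42

Buns: alternating steps +1, +4, +1, +4, …; 27, 28, 32, 33, 37, 38 → 42.
Pies: alternating steps +5, +7, +5, +7, …; 1, 6, 13, 18, 25, 30 → 37.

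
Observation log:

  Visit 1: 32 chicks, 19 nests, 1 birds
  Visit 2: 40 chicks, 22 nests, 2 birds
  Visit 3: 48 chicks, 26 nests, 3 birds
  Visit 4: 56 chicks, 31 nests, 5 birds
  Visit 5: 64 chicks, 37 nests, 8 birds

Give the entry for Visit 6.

Chicks: +8 each step; 32, 40, 48, 56, 64 → 72.
Nests: differences are 3, 4, 5, … (increasing by 1 each time); 19, 22, 26, 31, 37 → 44.
Birds goes 1, 2, 3, 5, 8 → 13 (each term is the sum of the two before it).
Putting it together: 72 chicks, 44 nests, 13 birds.

72 chicks, 44 nests, 13 birds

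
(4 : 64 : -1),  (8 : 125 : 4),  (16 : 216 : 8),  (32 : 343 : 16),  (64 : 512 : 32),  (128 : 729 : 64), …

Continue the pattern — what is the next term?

First coordinate goes 4, 8, 16, 32, 64, 128 → 256 (×2 each step).
For the second coordinate, perfect cubes: 4³, 5³, 6³, …: 64, 125, 216, 343, 512, 729 → 1000.
Third coordinate — always the previous value of the first coordinate: -1, 4, 8, 16, 32, 64 → 128.
Putting it together: (256 : 1000 : 128).

(256 : 1000 : 128)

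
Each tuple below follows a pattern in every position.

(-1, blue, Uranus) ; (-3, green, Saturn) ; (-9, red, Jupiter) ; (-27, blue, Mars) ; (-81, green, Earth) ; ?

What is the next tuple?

(-243, red, Venus)

For the first slot, ×3 each step: -1, -3, -9, -27, -81 → -243.
For the colour, repeats blue → green → red: blue, green, red, blue, green → red.
Planet — runs backward through the planets Mercury→Neptune: Uranus, Saturn, Jupiter, Mars, Earth → Venus.
Putting it together: (-243, red, Venus).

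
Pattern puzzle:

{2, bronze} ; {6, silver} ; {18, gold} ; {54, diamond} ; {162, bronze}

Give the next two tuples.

{486, silver}, {1458, gold}

First part: ×3 each step; 2, 6, 18, 54, 162 → 486 → 1458.
Rank: repeats bronze → silver → gold → diamond, so bronze, silver, gold, diamond, bronze → silver → gold.
Putting the parts together: {486, silver} and then {1458, gold}.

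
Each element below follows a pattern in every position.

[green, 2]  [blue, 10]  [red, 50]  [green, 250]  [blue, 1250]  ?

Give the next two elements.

For the colour, repeats green → blue → red: green, blue, red, green, blue → red → green.
For the second coordinate, ×5 each step: 2, 10, 50, 250, 1250 → 6250 → 31250.
So the next two elements are [red, 6250] and [green, 31250].

[red, 6250], [green, 31250]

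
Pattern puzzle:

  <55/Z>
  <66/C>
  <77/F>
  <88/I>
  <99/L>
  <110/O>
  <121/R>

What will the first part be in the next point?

First part — +11 each step: 55, 66, 77, 88, 99, 110, 121 → 132.

132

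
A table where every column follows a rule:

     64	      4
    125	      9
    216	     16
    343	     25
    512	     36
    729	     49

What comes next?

1000  64

First component: perfect cubes: 4³, 5³, 6³, …, so 64, 125, 216, 343, 512, 729 → 1000.
Second component: perfect squares: 2², 3², 4², …, so 4, 9, 16, 25, 36, 49 → 64.
Combining the parts gives 1000  64.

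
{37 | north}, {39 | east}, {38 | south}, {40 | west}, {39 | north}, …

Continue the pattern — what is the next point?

{41 | east}

First slot: alternating steps +2, −1, +2, −1, …; 37, 39, 38, 40, 39 → 41.
For the direction, repeats north → east → south → west: north, east, south, west, north → east.
So the next point is {41 | east}.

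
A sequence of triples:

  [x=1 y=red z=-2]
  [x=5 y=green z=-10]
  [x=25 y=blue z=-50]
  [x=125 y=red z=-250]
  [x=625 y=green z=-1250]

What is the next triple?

X: ×5 each step, so 1, 5, 25, 125, 625 → 3125.
Y goes red, green, blue, red, green → blue (repeats red → green → blue).
Z: -2, -10, -50, -250, -1250 → -6250 (×5 each step).
Putting it together: [x=3125 y=blue z=-6250].

[x=3125 y=blue z=-6250]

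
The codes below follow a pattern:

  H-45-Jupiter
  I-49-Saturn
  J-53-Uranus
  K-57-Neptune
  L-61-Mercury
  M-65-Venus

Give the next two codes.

Letter goes H, I, J, K, L, M → N → O (letters move forward 1 place in the alphabet).
Second component: +4 each step; 45, 49, 53, 57, 61, 65 → 69 → 73.
Planet: runs through the planets Mercury→Neptune; Jupiter, Saturn, Uranus, Neptune, Mercury, Venus → Earth → Mars.
So the next two codes are N-69-Earth and O-73-Mars.

N-69-Earth then O-73-Mars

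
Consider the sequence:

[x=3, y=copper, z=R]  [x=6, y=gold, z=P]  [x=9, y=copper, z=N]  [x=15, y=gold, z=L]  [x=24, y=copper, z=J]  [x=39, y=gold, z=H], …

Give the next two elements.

[x=63, y=copper, z=F], [x=102, y=gold, z=D]

X — each term is the sum of the two before it: 3, 6, 9, 15, 24, 39 → 63 → 102.
Y: copper, gold, copper, gold, copper, gold → copper → gold (alternates copper ↔ gold).
Z: R, P, N, L, J, H → F → D (letters move back 2 places in the alphabet).
Putting the parts together: [x=63, y=copper, z=F] and then [x=102, y=gold, z=D].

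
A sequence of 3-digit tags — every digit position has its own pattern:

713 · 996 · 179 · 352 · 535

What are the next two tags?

First digit: 7, 9, 1, 3, 5 → 7 → 9 (+2 each step, mod 10).
Second digit — −2 each step, mod 10: 1, 9, 7, 5, 3 → 1 → 9.
Third digit goes 3, 6, 9, 2, 5 → 8 → 1 (+3 each step, mod 10).
So the next two tags are 718 and 991.

718 then 991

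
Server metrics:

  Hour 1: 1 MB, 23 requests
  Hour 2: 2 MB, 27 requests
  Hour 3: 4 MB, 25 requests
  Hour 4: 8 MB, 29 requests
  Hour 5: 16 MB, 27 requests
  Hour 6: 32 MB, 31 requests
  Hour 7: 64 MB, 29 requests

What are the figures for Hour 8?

128 MB, 33 requests

MB: ×2 each step; 1, 2, 4, 8, 16, 32, 64 → 128.
Requests: alternating steps +4, −2, +4, −2, …; 23, 27, 25, 29, 27, 31, 29 → 33.
So the next line is 128 MB, 33 requests.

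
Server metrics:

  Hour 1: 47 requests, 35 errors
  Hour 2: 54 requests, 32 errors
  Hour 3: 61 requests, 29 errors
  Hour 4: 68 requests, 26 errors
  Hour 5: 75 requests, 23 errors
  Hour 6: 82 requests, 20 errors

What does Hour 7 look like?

89 requests, 17 errors

Requests goes 47, 54, 61, 68, 75, 82 → 89 (+7 each step).
For the errors, −3 each step: 35, 32, 29, 26, 23, 20 → 17.
So the next line is 89 requests, 17 errors.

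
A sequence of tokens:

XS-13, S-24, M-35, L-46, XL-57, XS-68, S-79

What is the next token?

Size: repeats XS → S → M → L → XL; XS, S, M, L, XL, XS, S → M.
Second component: +11 each step, so 13, 24, 35, 46, 57, 68, 79 → 90.
Combining the parts gives M-90.

M-90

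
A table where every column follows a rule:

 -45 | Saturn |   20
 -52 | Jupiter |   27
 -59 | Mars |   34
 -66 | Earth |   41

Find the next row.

-73  Venus  48

First component: -45, -52, -59, -66 → -73 (−7 each step).
Planet goes Saturn, Jupiter, Mars, Earth → Venus (runs backward through the planets Mercury→Neptune).
Third component: together with the first component always sums to -25, so 20, 27, 34, 41 → 48.
Putting it together: -73  Venus  48.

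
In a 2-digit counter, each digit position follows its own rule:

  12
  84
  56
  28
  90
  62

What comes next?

First digit: 1, 8, 5, 2, 9, 6 → 3 (−3 each step, mod 10).
For the second digit, +2 each step, mod 10: 2, 4, 6, 8, 0, 2 → 4.
Putting it together: 34.

34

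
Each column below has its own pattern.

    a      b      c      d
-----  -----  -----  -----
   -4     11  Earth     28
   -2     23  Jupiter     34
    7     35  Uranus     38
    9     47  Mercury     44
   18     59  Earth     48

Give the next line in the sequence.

20  71  Jupiter  54

Column a: -4, -2, 7, 9, 18 → 20 (alternating steps +2, +9, +2, +9, …).
Column b: 11, 23, 35, 47, 59 → 71 (+12 each step).
Column c: Earth, Jupiter, Uranus, Mercury, Earth → Jupiter (repeats Earth → Jupiter → Uranus → Mercury).
Column d goes 28, 34, 38, 44, 48 → 54 (alternating steps +6, +4, +6, +4, …).
Putting it together: 20  71  Jupiter  54.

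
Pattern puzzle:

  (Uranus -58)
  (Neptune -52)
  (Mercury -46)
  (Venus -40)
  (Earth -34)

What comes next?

Planet: Uranus, Neptune, Mercury, Venus, Earth → Mars (runs through the planets Mercury→Neptune).
Second slot: +6 each step; -58, -52, -46, -40, -34 → -28.
So the next point is (Mars -28).

(Mars -28)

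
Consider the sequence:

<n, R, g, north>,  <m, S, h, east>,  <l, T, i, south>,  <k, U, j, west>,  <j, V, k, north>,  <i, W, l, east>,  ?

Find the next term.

<h, X, m, south>

First letter: letters move back 1 place in the alphabet, so n, m, l, k, j, i → h.
Second letter: letters move forward 1 place in the alphabet; R, S, T, U, V, W → X.
Third letter: letters move forward 1 place in the alphabet; g, h, i, j, k, l → m.
Direction: north, east, south, west, north, east → south (repeats north → east → south → west).
Putting it together: <h, X, m, south>.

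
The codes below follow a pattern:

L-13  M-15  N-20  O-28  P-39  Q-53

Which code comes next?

R-70

For the letter, letters move forward 1 place in the alphabet: L, M, N, O, P, Q → R.
Second component — differences are 2, 5, 8, … (increasing by 3 each time): 13, 15, 20, 28, 39, 53 → 70.
Combining the parts gives R-70.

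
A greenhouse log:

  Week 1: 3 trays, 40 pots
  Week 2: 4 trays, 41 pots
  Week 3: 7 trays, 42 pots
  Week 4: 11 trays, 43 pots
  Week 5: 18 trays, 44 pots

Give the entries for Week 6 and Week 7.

Trays: each term is the sum of the two before it; 3, 4, 7, 11, 18 → 29 → 47.
Pots — +1 each step: 40, 41, 42, 43, 44 → 45 → 46.
Putting the parts together: 29 trays, 45 pots and then 47 trays, 46 pots.

29 trays, 45 pots; 47 trays, 46 pots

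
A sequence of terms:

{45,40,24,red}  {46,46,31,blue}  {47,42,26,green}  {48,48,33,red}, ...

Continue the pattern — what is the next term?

First part: +1 each step; 45, 46, 47, 48 → 49.
For the second part, alternating steps +6, −4, +6, −4, …: 40, 46, 42, 48 → 44.
Third part: alternating steps +7, −5, +7, −5, …, so 24, 31, 26, 33 → 28.
Colour: repeats red → blue → green; red, blue, green, red → blue.
Combining the parts gives {49,44,28,blue}.

{49,44,28,blue}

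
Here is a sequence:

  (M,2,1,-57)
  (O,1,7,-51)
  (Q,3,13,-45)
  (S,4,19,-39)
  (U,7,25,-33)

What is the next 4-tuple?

(W,11,31,-27)

Letter goes M, O, Q, S, U → W (letters move forward 2 places in the alphabet).
Second value: each term is the sum of the two before it; 2, 1, 3, 4, 7 → 11.
Third value: 1, 7, 13, 19, 25 → 31 (+6 each step).
Fourth value: +6 each step; -57, -51, -45, -39, -33 → -27.
Combining the parts gives (W,11,31,-27).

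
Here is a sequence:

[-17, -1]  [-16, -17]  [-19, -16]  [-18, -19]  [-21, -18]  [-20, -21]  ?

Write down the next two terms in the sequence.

First slot: -17, -16, -19, -18, -21, -20 → -23 → -22 (alternating steps +1, −3, +1, −3, …).
Second slot — always the previous value of the first slot: -1, -17, -16, -19, -18, -21 → -20 → -23.
Putting the parts together: [-23, -20] and then [-22, -23].

[-23, -20], [-22, -23]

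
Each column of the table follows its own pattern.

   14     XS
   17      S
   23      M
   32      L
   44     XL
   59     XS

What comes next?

77  S

First component: 14, 17, 23, 32, 44, 59 → 77 (differences are 3, 6, 9, … (increasing by 3 each time)).
Size: repeats XS → S → M → L → XL, so XS, S, M, L, XL, XS → S.
So the next row is 77  S.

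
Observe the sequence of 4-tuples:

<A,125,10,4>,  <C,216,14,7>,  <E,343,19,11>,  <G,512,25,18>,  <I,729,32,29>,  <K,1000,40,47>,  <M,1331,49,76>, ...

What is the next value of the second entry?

1728

Second entry: perfect cubes: 5³, 6³, 7³, …, so 125, 216, 343, 512, 729, 1000, 1331 → 1728.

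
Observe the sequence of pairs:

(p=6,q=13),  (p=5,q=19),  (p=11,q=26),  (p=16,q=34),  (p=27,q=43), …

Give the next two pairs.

(p=43,q=53), (p=70,q=64)

P: 6, 5, 11, 16, 27 → 43 → 70 (each term is the sum of the two before it).
Q goes 13, 19, 26, 34, 43 → 53 → 64 (differences are 6, 7, 8, … (increasing by 1 each time)).
So the next two pairs are (p=43,q=53) and (p=70,q=64).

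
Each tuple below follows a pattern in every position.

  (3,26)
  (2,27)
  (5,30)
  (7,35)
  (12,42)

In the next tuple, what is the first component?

First component: each term is the sum of the two before it, so 3, 2, 5, 7, 12 → 19.

19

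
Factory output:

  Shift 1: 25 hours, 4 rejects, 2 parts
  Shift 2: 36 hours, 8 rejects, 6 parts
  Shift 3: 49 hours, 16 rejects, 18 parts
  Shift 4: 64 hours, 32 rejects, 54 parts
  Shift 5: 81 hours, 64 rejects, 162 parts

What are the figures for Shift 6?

100 hours, 128 rejects, 486 parts

Hours: 25, 36, 49, 64, 81 → 100 (perfect squares: 5², 6², 7², …).
For the rejects, ×2 each step: 4, 8, 16, 32, 64 → 128.
Parts: 2, 6, 18, 54, 162 → 486 (×3 each step).
So the next record is 100 hours, 128 rejects, 486 parts.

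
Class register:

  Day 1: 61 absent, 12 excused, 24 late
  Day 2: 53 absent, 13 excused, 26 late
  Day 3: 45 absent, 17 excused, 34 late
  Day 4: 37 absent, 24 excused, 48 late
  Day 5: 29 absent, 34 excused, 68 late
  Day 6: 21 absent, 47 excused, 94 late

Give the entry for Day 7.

13 absent, 63 excused, 126 late

Absent: −8 each step; 61, 53, 45, 37, 29, 21 → 13.
Excused: 12, 13, 17, 24, 34, 47 → 63 (differences are 1, 4, 7, … (increasing by 3 each time)).
Late — always 2 × the excused: 24, 26, 34, 48, 68, 94 → 126.
Combining the parts gives 13 absent, 63 excused, 126 late.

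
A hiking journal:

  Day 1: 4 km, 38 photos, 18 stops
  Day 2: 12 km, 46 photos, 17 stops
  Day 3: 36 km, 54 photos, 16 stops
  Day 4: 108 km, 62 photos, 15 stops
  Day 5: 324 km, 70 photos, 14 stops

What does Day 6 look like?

Km goes 4, 12, 36, 108, 324 → 972 (×3 each step).
Photos — +8 each step: 38, 46, 54, 62, 70 → 78.
Stops: 18, 17, 16, 15, 14 → 13 (−1 each step).
So the next line is 972 km, 78 photos, 13 stops.

972 km, 78 photos, 13 stops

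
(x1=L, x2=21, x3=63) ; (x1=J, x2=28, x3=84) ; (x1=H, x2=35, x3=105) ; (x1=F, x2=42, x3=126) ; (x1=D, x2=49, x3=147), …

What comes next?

X1 — letters move back 2 places in the alphabet: L, J, H, F, D → B.
X2: +7 each step, so 21, 28, 35, 42, 49 → 56.
X3: always 3 × the x2, so 63, 84, 105, 126, 147 → 168.
So the next tuple is (x1=B, x2=56, x3=168).

(x1=B, x2=56, x3=168)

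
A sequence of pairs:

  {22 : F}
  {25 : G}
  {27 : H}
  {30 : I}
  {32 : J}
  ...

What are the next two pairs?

{35 : K}, {37 : L}

First slot: 22, 25, 27, 30, 32 → 35 → 37 (alternating steps +3, +2, +3, +2, …).
Letter: F, G, H, I, J → K → L (letters move forward 1 place in the alphabet).
So the next two pairs are {35 : K} and {37 : L}.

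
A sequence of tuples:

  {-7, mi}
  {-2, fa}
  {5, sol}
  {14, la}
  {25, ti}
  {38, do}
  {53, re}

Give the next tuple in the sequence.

For the first part, differences are 5, 7, 9, … (increasing by 2 each time): -7, -2, 5, 14, 25, 38, 53 → 70.
For the note, runs through the solfège scale do→ti: mi, fa, sol, la, ti, do, re → mi.
Putting it together: {70, mi}.

{70, mi}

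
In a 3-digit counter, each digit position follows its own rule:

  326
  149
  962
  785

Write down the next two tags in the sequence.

508, 321

First digit: 3, 1, 9, 7 → 5 → 3 (−2 each step, mod 10).
For the second digit, +2 each step, mod 10: 2, 4, 6, 8 → 0 → 2.
For the third digit, +3 each step, mod 10: 6, 9, 2, 5 → 8 → 1.
So the next two tags are 508 and 321.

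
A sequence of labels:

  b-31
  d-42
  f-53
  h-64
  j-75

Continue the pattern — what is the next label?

l-86

Letter: b, d, f, h, j → l (letters move forward 2 places in the alphabet).
For the second component, +11 each step: 31, 42, 53, 64, 75 → 86.
Combining the parts gives l-86.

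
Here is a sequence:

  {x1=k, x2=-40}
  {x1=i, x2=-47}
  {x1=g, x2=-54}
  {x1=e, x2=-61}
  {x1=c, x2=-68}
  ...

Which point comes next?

{x1=a, x2=-75}

X1 goes k, i, g, e, c → a (letters move back 2 places in the alphabet).
X2: −7 each step, so -40, -47, -54, -61, -68 → -75.
Putting it together: {x1=a, x2=-75}.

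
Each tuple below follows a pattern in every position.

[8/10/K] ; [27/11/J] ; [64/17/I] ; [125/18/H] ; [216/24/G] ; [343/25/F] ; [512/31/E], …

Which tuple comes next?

[729/32/D]

First entry: perfect cubes: 2³, 3³, 4³, …; 8, 27, 64, 125, 216, 343, 512 → 729.
Second entry — alternating steps +1, +6, +1, +6, …: 10, 11, 17, 18, 24, 25, 31 → 32.
Letter: letters move back 1 place in the alphabet, so K, J, I, H, G, F, E → D.
Putting it together: [729/32/D].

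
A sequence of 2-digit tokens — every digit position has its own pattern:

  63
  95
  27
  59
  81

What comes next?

First digit goes 6, 9, 2, 5, 8 → 1 (+3 each step, mod 10).
Second digit: +2 each step, mod 10; 3, 5, 7, 9, 1 → 3.
Putting it together: 13.

13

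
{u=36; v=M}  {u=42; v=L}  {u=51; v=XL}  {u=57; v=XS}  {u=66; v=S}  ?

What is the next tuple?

U goes 36, 42, 51, 57, 66 → 72 (alternating steps +6, +9, +6, +9, …).
V: runs through clothing sizes XS→XL; M, L, XL, XS, S → M.
So the next tuple is {u=72; v=M}.

{u=72; v=M}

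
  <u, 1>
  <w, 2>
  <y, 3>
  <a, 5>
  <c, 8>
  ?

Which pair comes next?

<e, 13>

Letter: u, w, y, a, c → e (letters move forward 2 places in the alphabet, wrapping Z→A).
Second coordinate goes 1, 2, 3, 5, 8 → 13 (each term is the sum of the two before it).
So the next pair is <e, 13>.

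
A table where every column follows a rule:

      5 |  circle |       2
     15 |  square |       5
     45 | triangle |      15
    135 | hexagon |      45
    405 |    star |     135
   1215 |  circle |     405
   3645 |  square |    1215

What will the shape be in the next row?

triangle

Shape: circle, square, triangle, hexagon, star, circle, square → triangle (repeats circle → square → triangle → hexagon → star).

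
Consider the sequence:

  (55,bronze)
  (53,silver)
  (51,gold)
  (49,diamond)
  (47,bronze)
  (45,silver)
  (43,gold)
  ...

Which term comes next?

(41,diamond)

First slot: −2 each step, so 55, 53, 51, 49, 47, 45, 43 → 41.
Rank: repeats bronze → silver → gold → diamond, so bronze, silver, gold, diamond, bronze, silver, gold → diamond.
So the next term is (41,diamond).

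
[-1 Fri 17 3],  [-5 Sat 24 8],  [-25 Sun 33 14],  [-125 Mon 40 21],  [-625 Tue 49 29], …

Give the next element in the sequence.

[-3125 Wed 56 38]

First component goes -1, -5, -25, -125, -625 → -3125 (×5 each step).
Day — runs through the weekdays Mon→Sun: Fri, Sat, Sun, Mon, Tue → Wed.
Third component: alternating steps +7, +9, +7, +9, …; 17, 24, 33, 40, 49 → 56.
Fourth component: differences are 5, 6, 7, … (increasing by 1 each time), so 3, 8, 14, 21, 29 → 38.
Combining the parts gives [-3125 Wed 56 38].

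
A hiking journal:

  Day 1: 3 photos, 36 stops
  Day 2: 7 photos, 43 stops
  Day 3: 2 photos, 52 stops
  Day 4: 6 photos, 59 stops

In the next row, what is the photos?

Photos: 3, 7, 2, 6 → 1 (alternating steps +4, −5, +4, −5, …).

1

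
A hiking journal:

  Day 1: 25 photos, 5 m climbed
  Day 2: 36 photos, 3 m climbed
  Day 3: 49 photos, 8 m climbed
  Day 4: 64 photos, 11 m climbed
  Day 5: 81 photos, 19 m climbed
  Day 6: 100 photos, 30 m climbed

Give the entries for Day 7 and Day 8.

121 photos, 49 m climbed; 144 photos, 79 m climbed

Photos — perfect squares: 5², 6², 7², …: 25, 36, 49, 64, 81, 100 → 121 → 144.
For the m climbed, each term is the sum of the two before it: 5, 3, 8, 11, 19, 30 → 49 → 79.
So the next two lines are 121 photos, 49 m climbed and 144 photos, 79 m climbed.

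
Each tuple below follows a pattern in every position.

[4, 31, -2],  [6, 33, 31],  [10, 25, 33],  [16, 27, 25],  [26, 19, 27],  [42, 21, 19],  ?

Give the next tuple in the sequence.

First value — each term is the sum of the two before it: 4, 6, 10, 16, 26, 42 → 68.
For the second value, alternating steps +2, −8, +2, −8, …: 31, 33, 25, 27, 19, 21 → 13.
Third value: always the previous value of the second value; -2, 31, 33, 25, 27, 19 → 21.
Combining the parts gives [68, 13, 21].

[68, 13, 21]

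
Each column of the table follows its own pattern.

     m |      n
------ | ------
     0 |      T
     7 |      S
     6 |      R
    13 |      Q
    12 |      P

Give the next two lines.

19  O; 18  N

For the column m, alternating steps +7, −1, +7, −1, …: 0, 7, 6, 13, 12 → 19 → 18.
Column n: letters move back 1 place in the alphabet, so T, S, R, Q, P → O → N.
So the next two lines are 19  O and 18  N.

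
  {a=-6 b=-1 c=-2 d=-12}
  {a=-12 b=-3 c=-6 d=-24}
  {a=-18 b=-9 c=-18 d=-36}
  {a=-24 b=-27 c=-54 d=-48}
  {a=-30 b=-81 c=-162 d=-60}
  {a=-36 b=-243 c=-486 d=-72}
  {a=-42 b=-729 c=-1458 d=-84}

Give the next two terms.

A: −6 each step; -6, -12, -18, -24, -30, -36, -42 → -48 → -54.
B goes -1, -3, -9, -27, -81, -243, -729 → -2187 → -6561 (×3 each step).
C goes -2, -6, -18, -54, -162, -486, -1458 → -4374 → -13122 (×3 each step).
D goes -12, -24, -36, -48, -60, -72, -84 → -96 → -108 (always 2 × the a).
Putting the parts together: {a=-48 b=-2187 c=-4374 d=-96} and then {a=-54 b=-6561 c=-13122 d=-108}.

{a=-48 b=-2187 c=-4374 d=-96}, {a=-54 b=-6561 c=-13122 d=-108}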